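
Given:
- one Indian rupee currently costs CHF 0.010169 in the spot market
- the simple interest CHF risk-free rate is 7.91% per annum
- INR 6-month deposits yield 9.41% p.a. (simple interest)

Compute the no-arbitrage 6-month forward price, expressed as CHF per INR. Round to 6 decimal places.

0.010096

T = 6/12 years.
CHF growth factor: 1 + 0.0791×6/12 = 1.039550.
Growth of 1 INR over T: 1 + 0.0941×6/12 = 1.047050.
So F = 0.010169 × 1.039550 / 1.047050 = 0.01009616 (CHF/INR).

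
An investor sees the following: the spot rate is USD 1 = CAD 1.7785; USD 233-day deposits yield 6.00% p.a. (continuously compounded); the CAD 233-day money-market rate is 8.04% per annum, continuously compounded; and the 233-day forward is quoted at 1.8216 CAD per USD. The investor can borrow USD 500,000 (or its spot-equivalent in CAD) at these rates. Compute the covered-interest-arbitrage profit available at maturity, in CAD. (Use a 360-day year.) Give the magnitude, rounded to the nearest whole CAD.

T = 233/360 years.
Route A — deposit USD, sell forward: 500,000 × 1.0395972 × 1.8216 = CAD 946,865.13.
Route B — convert at spot, deposit CAD: 500,000 × 1.7785 × 1.05341437 = CAD 936,748.73.
The quoted forward overvalues USD, so borrow CAD, buy USD at spot, deposit the USD at 6.00%, and sell the proceeds forward at 1.8216.
Profit = 946,865.13 − 936,748.73 = CAD 10,116.

CAD 10,116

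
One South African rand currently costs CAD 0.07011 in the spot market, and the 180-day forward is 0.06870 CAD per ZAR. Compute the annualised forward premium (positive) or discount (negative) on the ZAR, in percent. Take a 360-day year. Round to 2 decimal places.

T = 180/360 years.
ZAR trades forward at -2.01113% vs spot over the period.
Annualise by dividing by T: -0.0201113 / (180/360) = -0.040223 → -4.02%.

-4.02%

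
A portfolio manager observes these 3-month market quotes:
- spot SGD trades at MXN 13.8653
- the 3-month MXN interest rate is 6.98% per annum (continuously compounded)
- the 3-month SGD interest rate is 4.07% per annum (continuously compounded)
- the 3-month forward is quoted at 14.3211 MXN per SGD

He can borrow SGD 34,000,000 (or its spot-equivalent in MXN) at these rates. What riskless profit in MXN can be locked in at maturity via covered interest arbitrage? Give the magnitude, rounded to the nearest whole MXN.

MXN 12,178,400

T = 3/12 years.
Keep in SGD, deliver into the forward: 34,000,000·1.01022694133·14.3211 = MXN 491,897,075.68.
Swap to MXN now, deposit: 34,000,000·13.8653·1.01760314072 = MXN 479,718,676.12.
The quoted forward overvalues SGD, so borrow MXN, buy SGD at spot, deposit the SGD at 4.07%, and sell the proceeds forward at 14.3211.
Profit = 491,897,075.68 − 479,718,676.12 = MXN 12,178,400.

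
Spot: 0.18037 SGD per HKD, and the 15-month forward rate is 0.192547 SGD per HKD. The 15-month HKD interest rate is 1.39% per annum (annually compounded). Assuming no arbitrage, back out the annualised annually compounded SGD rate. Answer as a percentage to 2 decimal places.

T = 15/12 years.
CIP gives F = S · g_SGD/g_HKD, so g_SGD/g_HKD = 0.192547/0.18037 = 1.0675112.
The HKD side grows by (1 + 0.0139)^(15/12) = 1.0174051.
That pins the SGD growth at 1.0860913.
Annualise: 1.0860913^(12/15) − 1 = 0.068300 = 6.83%.

6.83%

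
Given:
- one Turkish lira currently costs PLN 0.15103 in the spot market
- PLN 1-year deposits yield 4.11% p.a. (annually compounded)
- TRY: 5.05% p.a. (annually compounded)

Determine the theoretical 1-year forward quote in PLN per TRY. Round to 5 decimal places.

T = 1 year.
PLN accumulates by (1 + 0.0411)^1 = 1.041100.
TRY growth factor: (1 + 0.0505)^1 = 1.050500.
So F = 0.15103 × 1.041100 / 1.050500 = 0.1496786 (PLN/TRY).

0.14968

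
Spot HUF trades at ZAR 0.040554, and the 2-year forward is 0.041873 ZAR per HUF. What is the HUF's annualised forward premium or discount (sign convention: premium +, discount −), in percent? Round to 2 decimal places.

+1.63%

T = 2 years.
Period premium: (0.041873 − 0.040554)/0.040554 = 0.0325245.
×(1/T) gives 1.63% p.a.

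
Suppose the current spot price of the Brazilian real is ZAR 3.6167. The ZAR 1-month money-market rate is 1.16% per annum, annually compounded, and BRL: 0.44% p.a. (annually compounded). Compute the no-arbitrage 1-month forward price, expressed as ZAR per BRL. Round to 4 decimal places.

3.6189

T = 1/12 years.
ZAR growth factor: (1 + 0.0116)^(1/12) = 1.0009616.
Growth of 1 BRL over T: (1 + 0.0044)^(1/12) = 1.0003659.
CIP: F = S · (grow ZAR)/(grow BRL) = 3.6167 × 1.0009616/1.0003659 = 3.618854 ZAR per BRL.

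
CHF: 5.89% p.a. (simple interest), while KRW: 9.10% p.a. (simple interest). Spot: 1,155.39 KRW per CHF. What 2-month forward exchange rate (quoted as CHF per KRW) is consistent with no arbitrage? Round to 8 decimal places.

0.00086095

T = 2/12 years.
Growth of 1 KRW over T: 1 + 0.0910×2/12 = 1.0151667.
CHF growth factor: 1 + 0.0589×2/12 = 1.0098167.
CIP: F = S · (grow KRW)/(grow CHF) = 1155.39 × 1.0151667/1.0098167 = 1161.511 KRW per CHF.
Quoted the other way: 1/1161.511 = 0.00086095 CHF per KRW.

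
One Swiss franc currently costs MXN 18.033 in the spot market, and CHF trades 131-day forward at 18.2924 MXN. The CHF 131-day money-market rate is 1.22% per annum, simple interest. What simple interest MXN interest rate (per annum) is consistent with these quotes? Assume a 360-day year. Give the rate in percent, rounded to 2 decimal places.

5.19%

T = 131/360 years.
F/S = 18.2924/18.033 = 1.0143847 = (growth of MXN) / (growth of CHF).
The CHF side grows by 1 + 0.0122×131/360 = 1.0044394.
So the MXN growth factor = 1.018888.
(1.018888 − 1)/T = 0.051906, i.e. 5.19%.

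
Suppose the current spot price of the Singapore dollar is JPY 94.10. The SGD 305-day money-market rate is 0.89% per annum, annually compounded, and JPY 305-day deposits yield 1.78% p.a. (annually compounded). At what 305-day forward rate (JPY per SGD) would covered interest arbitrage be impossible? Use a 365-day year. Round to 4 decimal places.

94.7931

T = 305/365 years.
JPY growth factor: (1 + 0.0178)^(305/365) = 1.01485236.
Growth of 1 SGD over T: (1 + 0.0089)^(305/365) = 1.00743156.
CIP: F = S · (grow JPY)/(grow SGD) = 94.1 × 1.01485236/1.00743156 = 94.793146 JPY per SGD.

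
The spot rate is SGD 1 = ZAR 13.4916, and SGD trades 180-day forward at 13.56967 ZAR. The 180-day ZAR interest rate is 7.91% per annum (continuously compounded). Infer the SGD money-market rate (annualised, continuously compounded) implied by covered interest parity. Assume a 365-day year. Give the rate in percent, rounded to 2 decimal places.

T = 180/365 years.
CIP gives F = S · g_ZAR/g_SGD, so g_ZAR/g_SGD = 13.56967/13.4916 = 1.0057866.
The ZAR side grows by e^(0.0791×180/365) = 1.039779.
So the SGD growth factor = 1.0337968.
Take logs: ln 1.0337968 / (180/365) = 0.067400, so 6.74%.

6.74%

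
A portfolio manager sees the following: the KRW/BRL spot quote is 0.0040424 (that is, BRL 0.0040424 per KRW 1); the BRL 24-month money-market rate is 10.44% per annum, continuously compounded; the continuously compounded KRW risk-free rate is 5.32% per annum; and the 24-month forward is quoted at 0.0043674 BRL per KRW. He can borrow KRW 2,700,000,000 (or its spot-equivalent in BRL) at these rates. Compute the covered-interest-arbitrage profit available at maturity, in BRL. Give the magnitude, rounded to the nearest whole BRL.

T = 2 years.
Invest the KRW and cover forward: 2,700,000,000 × 1.1122666942 × 0.0043674 = BRL 13,115,826.61.
Convert at spot and invest in BRL: 2,700,000,000 × 0.0040424 × 1.2321985342 = BRL 13,448,806.26.
The quoted forward undervalues KRW, so borrow KRW, convert to BRL at spot, deposit the BRL at 10.44%, and buy KRW forward at 0.0043674 to cover the loan.
Arbitrage profit = |13,115,826.61 − 13,448,806.26| = BRL 332,980.

BRL 332,980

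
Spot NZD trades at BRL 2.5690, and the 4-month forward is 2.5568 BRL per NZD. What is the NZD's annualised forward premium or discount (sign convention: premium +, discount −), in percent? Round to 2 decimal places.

T = 4/12 years.
Period premium: (2.5568 − 2.569)/2.569 = -0.0047489.
Per annum: -0.0047489 / (4/12) = -0.014247 = -1.42%.

-1.42%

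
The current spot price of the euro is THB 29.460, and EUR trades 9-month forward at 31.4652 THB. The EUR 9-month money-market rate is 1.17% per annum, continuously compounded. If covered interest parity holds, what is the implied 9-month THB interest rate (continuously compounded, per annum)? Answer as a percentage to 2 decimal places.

T = 9/12 years.
By CIP, F/S equals the THB-to-EUR growth ratio: 31.4652/29.46 = 1.0680652.
EUR growth factor: e^(0.0117×9/12) = 1.0088136.
So the THB growth factor = 1.0774787.
r = ln(1.0774787)/(9/12) = 0.099498 → 9.95%.

9.95%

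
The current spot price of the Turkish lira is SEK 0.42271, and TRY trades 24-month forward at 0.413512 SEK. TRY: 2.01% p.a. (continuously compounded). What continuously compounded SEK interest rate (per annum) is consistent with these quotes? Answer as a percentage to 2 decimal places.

0.91%

T = 2 years.
F/S = 0.413512/0.42271 = 0.9782404 = (growth of SEK) / (growth of TRY).
TRY growth factor: e^(0.0201×2) = 1.041019.
So the SEK growth factor = 1.0183668.
Take logs: ln 1.0183668 / 2 = 0.009100, so 0.91%.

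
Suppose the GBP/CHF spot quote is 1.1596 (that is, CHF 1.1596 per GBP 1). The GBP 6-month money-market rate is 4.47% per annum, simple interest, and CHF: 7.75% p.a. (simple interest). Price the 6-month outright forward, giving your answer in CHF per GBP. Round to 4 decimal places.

1.1782

T = 6/12 years.
Growth of 1 CHF over T: 1 + 0.0775×6/12 = 1.038750.
GBP growth factor: 1 + 0.0447×6/12 = 1.022350.
So F = 1.1596 × 1.038750 / 1.022350 = 1.178202 (CHF/GBP).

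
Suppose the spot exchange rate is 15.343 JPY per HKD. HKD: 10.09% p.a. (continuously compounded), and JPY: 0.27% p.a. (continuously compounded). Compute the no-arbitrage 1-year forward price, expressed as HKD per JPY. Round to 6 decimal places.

T = 1 year.
JPY growth factor: e^(0.0027×1) = 1.0027036.
HKD growth factor: e^(0.1009×1) = 1.106166.
Forward (JPY per HKD) = 15.343 × 1.0027036 / 1.106166 = 13.90793.
Invert for HKD per JPY: 1 / 13.90793 = 0.071901.

0.071901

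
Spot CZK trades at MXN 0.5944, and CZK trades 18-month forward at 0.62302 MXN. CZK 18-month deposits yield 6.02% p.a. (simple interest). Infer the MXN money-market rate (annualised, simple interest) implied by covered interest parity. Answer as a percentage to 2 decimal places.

9.52%

T = 18/12 years.
CIP gives F = S · g_MXN/g_CZK, so g_MXN/g_CZK = 0.62302/0.5944 = 1.0481494.
The CZK side grows by 1 + 0.0602×18/12 = 1.090300.
So the MXN growth factor = 1.1427973.
r = (1.1427973 − 1)/(18/12) = 0.095198 → 9.52%.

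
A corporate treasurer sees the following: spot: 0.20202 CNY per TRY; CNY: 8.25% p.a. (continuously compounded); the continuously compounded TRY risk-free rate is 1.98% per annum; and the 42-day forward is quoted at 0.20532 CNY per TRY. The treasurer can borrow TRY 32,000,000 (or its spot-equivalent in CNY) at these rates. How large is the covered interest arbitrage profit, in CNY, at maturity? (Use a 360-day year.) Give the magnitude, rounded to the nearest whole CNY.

CNY 58,272

T = 42/360 years.
Keep in TRY, deliver into the forward: 32,000,000·1.00231267·0.20532 = CNY 6,585,434.80.
Swap to CNY now, deposit: 32,000,000·0.20202·1.009671469 = CNY 6,527,162.57.
The quoted forward overvalues TRY, so borrow CNY, buy TRY at spot, deposit the TRY at 1.98%, and sell the proceeds forward at 0.20532.
The gap between the two covered legs is CNY 58,272.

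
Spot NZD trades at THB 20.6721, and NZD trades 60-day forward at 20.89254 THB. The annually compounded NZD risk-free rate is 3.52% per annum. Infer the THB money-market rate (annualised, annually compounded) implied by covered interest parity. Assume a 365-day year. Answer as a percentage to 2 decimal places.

T = 60/365 years.
CIP gives F = S · g_THB/g_NZD, so g_THB/g_NZD = 20.89254/20.6721 = 1.0106636.
The NZD side grows by (1 + 0.0352)^(60/365) = 1.005703.
That pins the THB growth at 1.0164274.
r = 1.0164274^(365/60) − 1 = 0.104200 → 10.42%.

10.42%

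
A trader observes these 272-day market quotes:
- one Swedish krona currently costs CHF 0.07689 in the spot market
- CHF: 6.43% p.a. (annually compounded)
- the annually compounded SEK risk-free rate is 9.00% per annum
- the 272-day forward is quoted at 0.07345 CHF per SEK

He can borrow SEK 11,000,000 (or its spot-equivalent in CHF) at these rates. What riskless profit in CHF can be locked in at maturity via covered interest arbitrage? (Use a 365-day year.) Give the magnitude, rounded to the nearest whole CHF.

T = 272/365 years.
Route A — deposit SEK, sell forward: 11,000,000 × 1.06632706 × 0.07345 = CHF 861,538.95.
Route B — convert at spot, deposit CHF: 11,000,000 × 0.07689 × 1.04753438 = CHF 885,994.10.
The quoted forward undervalues SEK, so borrow SEK, convert to CHF at spot, deposit the CHF at 6.43%, and buy SEK forward at 0.07345 to cover the loan.
Arbitrage profit = |861,538.95 − 885,994.10| = CHF 24,455.

CHF 24,455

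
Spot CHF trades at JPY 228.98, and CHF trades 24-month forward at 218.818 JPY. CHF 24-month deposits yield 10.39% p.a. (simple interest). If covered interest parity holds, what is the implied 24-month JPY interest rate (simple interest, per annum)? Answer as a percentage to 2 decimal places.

7.71%

T = 2 years.
F/S = 218.818/228.98 = 0.9556206 = (growth of JPY) / (growth of CHF).
The CHF side grows by 1 + 0.1039×2 = 1.207800.
Hence g_JPY = 1.1541986.
(1.1541986 − 1)/T = 0.077099, i.e. 7.71%.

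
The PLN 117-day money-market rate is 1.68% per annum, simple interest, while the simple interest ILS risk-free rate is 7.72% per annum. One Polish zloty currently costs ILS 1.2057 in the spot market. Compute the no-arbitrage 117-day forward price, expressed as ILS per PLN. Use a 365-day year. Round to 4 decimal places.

1.2289

T = 117/365 years.
ILS growth factor: 1 + 0.0772×117/365 = 1.0247463.
Growth of 1 PLN over T: 1 + 0.0168×117/365 = 1.0053852.
Forward (ILS per PLN) = 1.2057 × 1.0247463 / 1.0053852 = 1.228919.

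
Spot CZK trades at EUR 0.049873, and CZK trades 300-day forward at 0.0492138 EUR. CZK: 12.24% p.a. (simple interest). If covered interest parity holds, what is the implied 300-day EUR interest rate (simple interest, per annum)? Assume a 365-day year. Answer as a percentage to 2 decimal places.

10.47%

T = 300/365 years.
CIP gives F = S · g_EUR/g_CZK, so g_EUR/g_CZK = 0.0492138/0.049873 = 0.9867824.
CZK growth factor: 1 + 0.1224×300/365 = 1.1006027.
Hence g_EUR = 1.0860554.
(1.0860554 − 1)/T = 0.104701, i.e. 10.47%.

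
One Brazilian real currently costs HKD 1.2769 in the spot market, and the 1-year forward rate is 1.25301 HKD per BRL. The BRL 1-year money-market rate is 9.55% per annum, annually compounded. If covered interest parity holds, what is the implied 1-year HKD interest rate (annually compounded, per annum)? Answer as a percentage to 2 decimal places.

7.50%

T = 1 year.
F/S = 1.25301/1.2769 = 0.9812906 = (growth of HKD) / (growth of BRL).
The BRL side grows by (1 + 0.0955)^1 = 1.095500.
That pins the HKD growth at 1.0750039.
r = 1.0750039^(1/1) − 1 = 0.075004 → 7.50%.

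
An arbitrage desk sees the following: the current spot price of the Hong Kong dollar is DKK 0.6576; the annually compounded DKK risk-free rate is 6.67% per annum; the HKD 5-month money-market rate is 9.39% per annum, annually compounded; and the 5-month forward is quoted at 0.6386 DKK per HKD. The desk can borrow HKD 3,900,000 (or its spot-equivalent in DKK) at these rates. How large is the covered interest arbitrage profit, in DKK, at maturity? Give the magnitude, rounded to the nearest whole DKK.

T = 5/12 years.
Keep in HKD, deliver into the forward: 3,900,000·1.038103549·0.6386 = DKK 2,585,438.41.
Swap to DKK now, deposit: 3,900,000·0.6576·1.027269253 = DKK 2,634,575.82.
The quoted forward undervalues HKD, so borrow HKD, convert to DKK at spot, deposit the DKK at 6.67%, and buy HKD forward at 0.6386 to cover the loan.
Arbitrage profit = |2,585,438.41 − 2,634,575.82| = DKK 49,137.

DKK 49,137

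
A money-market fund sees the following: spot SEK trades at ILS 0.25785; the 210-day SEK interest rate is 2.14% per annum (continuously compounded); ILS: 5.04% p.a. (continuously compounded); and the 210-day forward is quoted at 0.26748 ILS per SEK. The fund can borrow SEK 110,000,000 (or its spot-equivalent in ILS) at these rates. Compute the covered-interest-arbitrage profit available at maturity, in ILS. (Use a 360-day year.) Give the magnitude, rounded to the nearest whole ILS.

ILS 582,631

T = 210/360 years.
Route A — deposit SEK, sell forward: 110,000,000 × 1.0125615754 × 0.26748 = ILS 29,792,396.72.
Route B — convert at spot, deposit ILS: 110,000,000 × 0.25785 × 1.0298364467 = ILS 29,209,766.06.
The quoted forward overvalues SEK, so borrow ILS, buy SEK at spot, deposit the SEK at 2.14%, and sell the proceeds forward at 0.26748.
The gap between the two covered legs is ILS 582,631.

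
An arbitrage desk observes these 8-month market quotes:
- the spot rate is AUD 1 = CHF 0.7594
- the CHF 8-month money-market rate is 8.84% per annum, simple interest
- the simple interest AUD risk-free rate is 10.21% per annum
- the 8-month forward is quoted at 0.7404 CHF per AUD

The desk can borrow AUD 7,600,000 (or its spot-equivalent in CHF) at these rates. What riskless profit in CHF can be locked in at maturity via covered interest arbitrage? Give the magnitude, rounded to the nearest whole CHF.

CHF 101,516

T = 8/12 years.
Keep in AUD, deliver into the forward: 7,600,000·1.068066667·0.7404 = CHF 6,010,053.86.
Swap to CHF now, deposit: 7,600,000·0.7594·1.058933333 = CHF 6,111,570.20.
The quoted forward undervalues AUD, so borrow AUD, convert to CHF at spot, deposit the CHF at 8.84%, and buy AUD forward at 0.7404 to cover the loan.
The gap between the two covered legs is CHF 101,516.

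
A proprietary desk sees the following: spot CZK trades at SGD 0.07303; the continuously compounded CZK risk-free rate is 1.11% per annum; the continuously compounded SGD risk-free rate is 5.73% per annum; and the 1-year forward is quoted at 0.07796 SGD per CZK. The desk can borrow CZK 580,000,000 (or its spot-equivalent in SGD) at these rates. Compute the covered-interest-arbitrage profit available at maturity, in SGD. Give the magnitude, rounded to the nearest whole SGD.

SGD 866,140

T = 1 year.
Invest the CZK and cover forward: 580,000,000 × 1.0111618336 × 0.07796 = SGD 45,721,502.40.
Convert at spot and invest in SGD: 580,000,000 × 0.07303 × 1.0589734548 = SGD 44,855,362.21.
The quoted forward overvalues CZK, so borrow SGD, buy CZK at spot, deposit the CZK at 1.11%, and sell the proceeds forward at 0.07796.
Arbitrage profit = |45,721,502.40 − 44,855,362.21| = SGD 866,140.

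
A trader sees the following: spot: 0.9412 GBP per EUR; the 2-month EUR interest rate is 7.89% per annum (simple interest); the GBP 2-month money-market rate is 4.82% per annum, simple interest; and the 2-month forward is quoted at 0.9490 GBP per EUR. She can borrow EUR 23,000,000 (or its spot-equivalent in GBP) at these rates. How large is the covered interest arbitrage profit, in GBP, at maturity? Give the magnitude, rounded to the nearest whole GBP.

T = 2/12 years.
Keep in EUR, deliver into the forward: 23,000,000·1.013150·0.9490 = GBP 22,114,025.05.
Swap to GBP now, deposit: 23,000,000·0.9412·1.0080333333 = GBP 21,821,502.39.
The quoted forward overvalues EUR, so borrow GBP, buy EUR at spot, deposit the EUR at 7.89%, and sell the proceeds forward at 0.9490.
The gap between the two covered legs is GBP 292,523.

GBP 292,523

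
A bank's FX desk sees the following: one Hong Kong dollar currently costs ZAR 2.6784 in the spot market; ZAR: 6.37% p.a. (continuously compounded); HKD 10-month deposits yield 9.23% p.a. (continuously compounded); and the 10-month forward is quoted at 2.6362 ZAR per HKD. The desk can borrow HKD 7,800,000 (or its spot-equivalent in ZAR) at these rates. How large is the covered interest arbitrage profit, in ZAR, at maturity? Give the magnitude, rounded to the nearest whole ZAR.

T = 10/12 years.
Keep in HKD, deliver into the forward: 7,800,000·1.0799520766·2.6362 = ZAR 22,206,363.38.
Swap to ZAR now, deposit: 7,800,000·2.6784·1.0545175179 = ZAR 22,030,473.82.
The quoted forward overvalues HKD, so borrow ZAR, buy HKD at spot, deposit the HKD at 9.23%, and sell the proceeds forward at 2.6362.
The gap between the two covered legs is ZAR 175,890.

ZAR 175,890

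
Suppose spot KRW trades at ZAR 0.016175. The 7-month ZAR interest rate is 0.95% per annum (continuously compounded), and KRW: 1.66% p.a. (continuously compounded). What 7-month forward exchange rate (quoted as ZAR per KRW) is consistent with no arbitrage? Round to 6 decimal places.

T = 7/12 years.
Growth of 1 ZAR over T: e^(0.0095×7/12) = 1.0055571.
Growth of 1 KRW over T: e^(0.0166×7/12) = 1.0097304.
Forward (ZAR per KRW) = 0.016175 × 1.0055571 / 1.0097304 = 0.01610815.

0.016108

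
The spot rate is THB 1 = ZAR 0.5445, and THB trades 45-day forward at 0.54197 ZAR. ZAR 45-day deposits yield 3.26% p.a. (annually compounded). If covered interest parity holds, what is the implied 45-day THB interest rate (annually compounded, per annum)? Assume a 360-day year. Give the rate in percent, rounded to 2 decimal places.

T = 45/360 years.
By CIP, F/S equals the ZAR-to-THB growth ratio: 0.54197/0.5445 = 0.9953535.
The ZAR side grows by (1 + 0.0326)^(45/360) = 1.004018.
That pins the THB growth at 1.0087049.
Annualise: 1.0087049^(360/45) − 1 = 0.071798 = 7.18%.

7.18%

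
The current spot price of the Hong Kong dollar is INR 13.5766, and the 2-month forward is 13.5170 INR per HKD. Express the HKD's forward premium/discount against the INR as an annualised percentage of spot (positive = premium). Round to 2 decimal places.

-2.63%

T = 2/12 years.
(F − S)/S = (13.5170 − 13.5766)/13.5766 = -0.0043899.
Per annum: -0.0043899 / (2/12) = -0.026339 = -2.63%.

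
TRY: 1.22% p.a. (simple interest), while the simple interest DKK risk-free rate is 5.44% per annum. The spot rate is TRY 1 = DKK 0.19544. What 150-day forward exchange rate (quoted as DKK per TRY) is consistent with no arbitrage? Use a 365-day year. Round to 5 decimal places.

T = 150/365 years.
DKK growth factor: 1 + 0.0544×150/365 = 1.0223562.
TRY accumulates by 1 + 0.0122×150/365 = 1.0050137.
So F = 0.19544 × 1.0223562 / 1.0050137 = 0.1988125 (DKK/TRY).

0.19881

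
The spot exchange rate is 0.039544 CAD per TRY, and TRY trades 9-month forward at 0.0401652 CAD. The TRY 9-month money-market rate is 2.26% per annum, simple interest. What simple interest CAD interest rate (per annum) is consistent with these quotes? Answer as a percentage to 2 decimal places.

T = 9/12 years.
CIP gives F = S · g_CAD/g_TRY, so g_CAD/g_TRY = 0.0401652/0.039544 = 1.0157091.
The TRY side grows by 1 + 0.0226×9/12 = 1.016950.
Hence g_CAD = 1.0329254.
r = (1.0329254 − 1)/(9/12) = 0.043901 → 4.39%.

4.39%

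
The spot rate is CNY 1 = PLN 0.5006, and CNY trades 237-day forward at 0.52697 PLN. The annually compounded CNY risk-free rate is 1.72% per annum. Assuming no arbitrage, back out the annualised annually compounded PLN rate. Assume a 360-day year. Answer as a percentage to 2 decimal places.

T = 237/360 years.
CIP gives F = S · g_PLN/g_CNY, so g_PLN/g_CNY = 0.52697/0.5006 = 1.0526768.
CNY growth factor: (1 + 0.0172)^(237/360) = 1.0112903.
That pins the PLN growth at 1.0645618.
Annualise: 1.0645618^(360/237) − 1 = 0.099695 = 9.97%.

9.97%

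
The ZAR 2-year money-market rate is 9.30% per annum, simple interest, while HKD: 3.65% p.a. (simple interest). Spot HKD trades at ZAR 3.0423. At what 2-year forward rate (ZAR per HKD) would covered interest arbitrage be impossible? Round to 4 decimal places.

3.3627

T = 2 years.
Growth of 1 ZAR over T: 1 + 0.0930×2 = 1.186000.
HKD growth factor: 1 + 0.0365×2 = 1.073000.
CIP: F = S · (grow ZAR)/(grow HKD) = 3.0423 × 1.186000/1.073000 = 3.362691 ZAR per HKD.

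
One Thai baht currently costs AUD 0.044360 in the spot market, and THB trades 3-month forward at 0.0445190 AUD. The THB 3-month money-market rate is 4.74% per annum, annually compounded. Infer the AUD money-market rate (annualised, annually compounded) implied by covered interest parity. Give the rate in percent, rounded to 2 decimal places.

6.25%

T = 3/12 years.
By CIP, F/S equals the AUD-to-THB growth ratio: 0.044519/0.04436 = 1.0035843.
THB growth factor: (1 + 0.0474)^(3/12) = 1.011645.
That pins the AUD growth at 1.015271.
Annualise: 1.015271^(12/3) − 1 = 0.062498 = 6.25%.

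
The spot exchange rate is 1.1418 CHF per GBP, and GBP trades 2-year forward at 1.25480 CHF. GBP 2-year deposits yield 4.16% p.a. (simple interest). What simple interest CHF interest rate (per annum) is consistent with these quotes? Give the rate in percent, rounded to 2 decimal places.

T = 2 years.
CIP gives F = S · g_CHF/g_GBP, so g_CHF/g_GBP = 1.2548/1.1418 = 1.0989665.
The GBP side grows by 1 + 0.0416×2 = 1.083200.
That pins the CHF growth at 1.1904005.
r = (1.1904005 − 1)/2 = 0.095200 → 9.52%.

9.52%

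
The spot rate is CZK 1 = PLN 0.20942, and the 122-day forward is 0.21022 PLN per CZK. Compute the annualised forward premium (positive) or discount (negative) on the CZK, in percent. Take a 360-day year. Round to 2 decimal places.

T = 122/360 years.
Period premium: (0.21022 − 0.20942)/0.20942 = 0.0038201.
×(1/T) gives 1.13% p.a.

+1.13%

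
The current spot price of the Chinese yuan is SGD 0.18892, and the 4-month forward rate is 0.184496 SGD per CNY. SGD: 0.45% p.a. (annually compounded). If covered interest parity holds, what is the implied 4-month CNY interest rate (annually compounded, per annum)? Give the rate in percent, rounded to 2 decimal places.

T = 4/12 years.
CIP gives F = S · g_SGD/g_CNY, so g_SGD/g_CNY = 0.184496/0.18892 = 0.9765827.
The SGD side grows by (1 + 0.0045)^(4/12) = 1.0014978.
That pins the CNY growth at 1.0255125.
r = 1.0255125^(12/4) − 1 = 0.078507 → 7.85%.

7.85%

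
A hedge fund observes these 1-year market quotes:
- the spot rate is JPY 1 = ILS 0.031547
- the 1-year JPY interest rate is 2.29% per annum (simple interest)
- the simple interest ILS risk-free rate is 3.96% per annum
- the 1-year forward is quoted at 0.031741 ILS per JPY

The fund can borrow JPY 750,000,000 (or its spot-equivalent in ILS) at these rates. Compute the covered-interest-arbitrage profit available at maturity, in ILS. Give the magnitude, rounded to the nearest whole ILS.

ILS 246,294

T = 1 year.
Keep in JPY, deliver into the forward: 750,000,000·1.022900·0.031741 = ILS 24,350,901.68.
Swap to ILS now, deposit: 750,000,000·0.031547·1.039600 = ILS 24,597,195.90.
The quoted forward undervalues JPY, so borrow JPY, convert to ILS at spot, deposit the ILS at 3.96%, and buy JPY forward at 0.031741 to cover the loan.
Profit = 24,597,195.90 − 24,350,901.68 = ILS 246,294.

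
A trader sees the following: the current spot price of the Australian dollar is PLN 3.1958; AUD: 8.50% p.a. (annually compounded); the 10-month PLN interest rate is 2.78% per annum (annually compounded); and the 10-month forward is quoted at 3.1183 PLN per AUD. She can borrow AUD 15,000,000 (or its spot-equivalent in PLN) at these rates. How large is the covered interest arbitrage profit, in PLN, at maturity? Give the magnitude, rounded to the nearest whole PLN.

PLN 1,019,972

T = 10/12 years.
Invest the AUD and cover forward: 15,000,000 × 1.0703474576 × 3.1183 = PLN 50,064,967.16.
Convert at spot and invest in PLN: 15,000,000 × 3.1958 × 1.0231135689 = PLN 49,044,995.15.
The quoted forward overvalues AUD, so borrow PLN, buy AUD at spot, deposit the AUD at 8.50%, and sell the proceeds forward at 3.1183.
The gap between the two covered legs is PLN 1,019,972.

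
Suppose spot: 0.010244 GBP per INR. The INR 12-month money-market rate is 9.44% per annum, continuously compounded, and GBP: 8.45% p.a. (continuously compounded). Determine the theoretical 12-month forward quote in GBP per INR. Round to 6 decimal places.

0.010143

T = 1 year.
GBP accumulates by e^(0.0845×1) = 1.0881728.
Growth of 1 INR over T: e^(0.0944×1) = 1.0989993.
Forward (GBP per INR) = 0.010244 × 1.0881728 / 1.0989993 = 0.01014308.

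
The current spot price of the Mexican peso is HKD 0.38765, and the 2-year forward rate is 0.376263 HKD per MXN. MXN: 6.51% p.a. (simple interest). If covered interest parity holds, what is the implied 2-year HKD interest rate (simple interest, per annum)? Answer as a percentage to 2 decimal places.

T = 2 years.
F/S = 0.376263/0.38765 = 0.9706256 = (growth of HKD) / (growth of MXN).
MXN growth factor: 1 + 0.0651×2 = 1.130200.
That pins the HKD growth at 1.0970011.
r = (1.0970011 − 1)/2 = 0.048501 → 4.85%.

4.85%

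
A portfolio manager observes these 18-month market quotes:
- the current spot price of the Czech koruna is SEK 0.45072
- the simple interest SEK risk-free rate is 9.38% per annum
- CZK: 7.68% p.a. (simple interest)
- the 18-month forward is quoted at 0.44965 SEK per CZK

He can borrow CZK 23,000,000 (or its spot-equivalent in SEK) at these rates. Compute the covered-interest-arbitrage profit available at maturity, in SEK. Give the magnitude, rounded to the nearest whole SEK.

SEK 291,792

T = 18/12 years.
Keep in CZK, deliver into the forward: 23,000,000·1.115200·0.44965 = SEK 11,533,342.64.
Swap to SEK now, deposit: 23,000,000·0.45072·1.140700 = SEK 11,825,134.99.
The quoted forward undervalues CZK, so borrow CZK, convert to SEK at spot, deposit the SEK at 9.38%, and buy CZK forward at 0.44965 to cover the loan.
Profit = 11,825,134.99 − 11,533,342.64 = SEK 291,792.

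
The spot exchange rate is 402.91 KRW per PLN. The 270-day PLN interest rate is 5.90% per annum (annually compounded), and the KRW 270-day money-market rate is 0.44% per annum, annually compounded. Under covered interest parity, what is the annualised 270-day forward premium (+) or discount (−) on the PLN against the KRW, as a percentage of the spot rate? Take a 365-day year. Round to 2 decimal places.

-5.19%

T = 270/365 years.
CIP forward (KRW per PLN) = 402.91 × 1.0032529/1.0433168 = 387.43805.
Annualised premium = (F − S)/S × (1/T) = (387.43805 − 402.91)/402.91 ÷ (270/365) = -5.19%.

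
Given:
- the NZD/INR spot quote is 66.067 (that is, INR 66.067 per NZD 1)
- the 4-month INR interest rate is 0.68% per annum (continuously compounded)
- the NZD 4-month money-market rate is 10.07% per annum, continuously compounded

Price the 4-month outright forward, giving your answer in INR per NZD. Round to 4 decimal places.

T = 4/12 years.
Growth of 1 INR over T: e^(0.0068×4/12) = 1.00226924.
NZD accumulates by e^(0.1007×4/12) = 1.03413638.
CIP: F = S · (grow INR)/(grow NZD) = 66.067 × 1.00226924/1.03413638 = 64.031131 INR per NZD.

64.0311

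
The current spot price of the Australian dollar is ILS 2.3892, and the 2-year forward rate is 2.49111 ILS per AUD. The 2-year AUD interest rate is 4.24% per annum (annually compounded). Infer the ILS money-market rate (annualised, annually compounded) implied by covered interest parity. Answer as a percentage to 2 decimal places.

T = 2 years.
F/S = 2.49111/2.3892 = 1.0426544 = (growth of ILS) / (growth of AUD).
AUD growth factor: (1 + 0.0424)^2 = 1.0865978.
So the ILS growth factor = 1.132946.
r = 1.132946^(1/2) − 1 = 0.064399 → 6.44%.

6.44%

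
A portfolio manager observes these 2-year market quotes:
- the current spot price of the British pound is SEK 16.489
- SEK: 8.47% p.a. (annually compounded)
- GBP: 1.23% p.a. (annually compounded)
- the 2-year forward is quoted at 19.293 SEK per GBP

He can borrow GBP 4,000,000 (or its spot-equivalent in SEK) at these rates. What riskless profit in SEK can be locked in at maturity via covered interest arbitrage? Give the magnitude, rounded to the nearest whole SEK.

SEK 1,479,986

T = 2 years.
Invest the GBP and cover forward: 4,000,000 × 1.02475129 × 19.293 = SEK 79,082,106.55.
Convert at spot and invest in SEK: 4,000,000 × 16.489 × 1.17657409 = SEK 77,602,120.68.
The quoted forward overvalues GBP, so borrow SEK, buy GBP at spot, deposit the GBP at 1.23%, and sell the proceeds forward at 19.293.
The gap between the two covered legs is SEK 1,479,986.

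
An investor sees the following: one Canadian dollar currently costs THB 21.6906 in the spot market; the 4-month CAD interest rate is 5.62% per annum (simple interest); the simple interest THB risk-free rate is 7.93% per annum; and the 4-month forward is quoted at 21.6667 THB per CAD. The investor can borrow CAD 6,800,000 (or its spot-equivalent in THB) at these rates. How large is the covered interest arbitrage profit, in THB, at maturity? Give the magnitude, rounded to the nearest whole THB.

T = 4/12 years.
Keep in CAD, deliver into the forward: 6,800,000·1.01873333333·21.6667 = THB 150,093,608.69.
Swap to THB now, deposit: 6,800,000·21.6906·1.02643333333 = THB 151,394,893.05.
The quoted forward undervalues CAD, so borrow CAD, convert to THB at spot, deposit the THB at 7.93%, and buy CAD forward at 21.6667 to cover the loan.
Profit = 151,394,893.05 − 150,093,608.69 = THB 1,301,284.

THB 1,301,284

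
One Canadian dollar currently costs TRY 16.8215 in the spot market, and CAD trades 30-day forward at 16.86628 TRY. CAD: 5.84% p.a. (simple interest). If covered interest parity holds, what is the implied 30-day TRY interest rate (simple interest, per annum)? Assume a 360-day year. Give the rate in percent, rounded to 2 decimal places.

9.05%

T = 30/360 years.
By CIP, F/S equals the TRY-to-CAD growth ratio: 16.86628/16.8215 = 1.0026621.
The CAD side grows by 1 + 0.0584×30/360 = 1.0048667.
So the TRY growth factor = 1.0075418.
r = (1.0075418 − 1)/(30/360) = 0.090502 → 9.05%.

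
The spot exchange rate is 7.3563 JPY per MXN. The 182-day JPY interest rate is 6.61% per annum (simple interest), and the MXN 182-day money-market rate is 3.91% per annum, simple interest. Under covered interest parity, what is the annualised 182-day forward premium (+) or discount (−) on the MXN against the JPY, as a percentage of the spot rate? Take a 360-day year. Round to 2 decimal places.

T = 182/360 years.
No-arbitrage forward: 7.3563 × 1.0334172 / 1.0197672 = 7.4547671 JPY/MXN.
(F − S)/S ÷ T = (7.4547671 − 7.3563)/7.3563/(182/360) = 0.026477 → 2.65%.

+2.65%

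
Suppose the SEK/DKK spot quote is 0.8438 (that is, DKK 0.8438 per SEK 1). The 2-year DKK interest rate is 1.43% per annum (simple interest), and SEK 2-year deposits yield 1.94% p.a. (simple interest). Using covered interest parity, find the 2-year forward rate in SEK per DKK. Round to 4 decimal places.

T = 2 years.
Growth of 1 DKK over T: 1 + 0.0143×2 = 1.028600.
SEK growth factor: 1 + 0.0194×2 = 1.038800.
CIP: F = S · (grow DKK)/(grow SEK) = 0.8438 × 1.028600/1.038800 = 0.8355147 DKK per SEK.
Invert for SEK per DKK: 1 / 0.8355147 = 1.1969.

1.1969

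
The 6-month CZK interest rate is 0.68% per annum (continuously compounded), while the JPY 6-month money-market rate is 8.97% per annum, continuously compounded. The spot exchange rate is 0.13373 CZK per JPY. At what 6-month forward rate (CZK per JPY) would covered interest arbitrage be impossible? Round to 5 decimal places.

0.12830

T = 6/12 years.
CZK accumulates by e^(0.0068×6/12) = 1.0034058.
JPY accumulates by e^(0.0897×6/12) = 1.045871.
CIP: F = S · (grow CZK)/(grow JPY) = 0.13373 × 1.0034058/1.045871 = 0.1283002 CZK per JPY.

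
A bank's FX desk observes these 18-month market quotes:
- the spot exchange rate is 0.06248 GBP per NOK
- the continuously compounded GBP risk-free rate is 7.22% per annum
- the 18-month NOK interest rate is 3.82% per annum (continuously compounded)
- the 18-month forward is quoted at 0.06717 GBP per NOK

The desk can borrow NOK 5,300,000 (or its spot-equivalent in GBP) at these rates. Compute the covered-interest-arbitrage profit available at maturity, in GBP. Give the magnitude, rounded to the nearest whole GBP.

T = 18/12 years.
Route A — deposit NOK, sell forward: 5,300,000 × 1.05897345 × 0.06717 = GBP 376,995.61.
Route B — convert at spot, deposit GBP: 5,300,000 × 0.06248 × 1.11438201 = GBP 369,020.92.
The quoted forward overvalues NOK, so borrow GBP, buy NOK at spot, deposit the NOK at 3.82%, and sell the proceeds forward at 0.06717.
Profit = 376,995.61 − 369,020.92 = GBP 7,975.

GBP 7,975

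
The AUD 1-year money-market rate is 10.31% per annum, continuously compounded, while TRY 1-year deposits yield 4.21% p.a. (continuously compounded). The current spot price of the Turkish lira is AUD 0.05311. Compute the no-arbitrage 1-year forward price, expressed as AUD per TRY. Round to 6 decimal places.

T = 1 year.
AUD growth factor: e^(0.1031×1) = 1.1086023.
TRY growth factor: e^(0.0421×1) = 1.0429988.
CIP: F = S · (grow AUD)/(grow TRY) = 0.05311 × 1.1086023/1.0429988 = 0.05645056 AUD per TRY.

0.056451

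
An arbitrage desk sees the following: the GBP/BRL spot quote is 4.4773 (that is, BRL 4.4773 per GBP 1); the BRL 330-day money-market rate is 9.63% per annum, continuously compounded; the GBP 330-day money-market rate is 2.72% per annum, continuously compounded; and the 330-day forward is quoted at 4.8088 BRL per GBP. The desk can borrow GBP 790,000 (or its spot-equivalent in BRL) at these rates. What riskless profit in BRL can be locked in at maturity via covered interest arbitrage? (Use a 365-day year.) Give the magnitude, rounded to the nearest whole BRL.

T = 330/365 years.
Keep in GBP, deliver into the forward: 790,000·1.024896653·4.8088 = BRL 3,893,533.19.
Swap to BRL now, deposit: 790,000·4.4773·1.090968412 = BRL 3,858,828.37.
The quoted forward overvalues GBP, so borrow BRL, buy GBP at spot, deposit the GBP at 2.72%, and sell the proceeds forward at 4.8088.
The gap between the two covered legs is BRL 34,705.

BRL 34,705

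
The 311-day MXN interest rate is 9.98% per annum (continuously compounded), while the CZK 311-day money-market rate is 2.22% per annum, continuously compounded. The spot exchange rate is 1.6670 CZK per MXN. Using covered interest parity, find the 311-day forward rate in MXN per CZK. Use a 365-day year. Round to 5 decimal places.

0.64088

T = 311/365 years.
CZK accumulates by e^(0.0222×311/365) = 1.0190957.
Growth of 1 MXN over T: e^(0.0998×311/365) = 1.0887552.
CIP: F = S · (grow CZK)/(grow MXN) = 1.667 × 1.0190957/1.0887552 = 1.560344 CZK per MXN.
Quoted the other way: 1/1.560344 = 0.64088 MXN per CZK.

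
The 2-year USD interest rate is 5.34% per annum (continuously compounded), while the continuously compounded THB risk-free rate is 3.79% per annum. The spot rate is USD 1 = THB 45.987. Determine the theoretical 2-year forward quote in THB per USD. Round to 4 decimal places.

T = 2 years.
Growth of 1 THB over T: e^(0.0379×2) = 1.0787468.
Growth of 1 USD over T: e^(0.0534×2) = 1.11271169.
Forward (THB per USD) = 45.987 × 1.0787468 / 1.11271169 = 44.583273.

44.5833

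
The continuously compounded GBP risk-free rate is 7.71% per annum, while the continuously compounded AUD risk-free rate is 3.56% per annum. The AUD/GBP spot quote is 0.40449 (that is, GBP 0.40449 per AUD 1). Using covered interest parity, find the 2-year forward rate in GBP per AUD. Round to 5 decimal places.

0.43950

T = 2 years.
GBP growth factor: e^(0.0771×2) = 1.1667242.
Growth of 1 AUD over T: e^(0.0356×2) = 1.073796.
Forward (GBP per AUD) = 0.40449 × 1.1667242 / 1.073796 = 0.4394953.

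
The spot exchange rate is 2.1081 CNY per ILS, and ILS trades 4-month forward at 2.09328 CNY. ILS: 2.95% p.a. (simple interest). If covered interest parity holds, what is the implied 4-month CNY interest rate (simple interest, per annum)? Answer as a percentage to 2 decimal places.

0.82%

T = 4/12 years.
F/S = 2.09328/2.1081 = 0.9929700 = (growth of CNY) / (growth of ILS).
ILS growth factor: 1 + 0.0295×4/12 = 1.0098333.
So the CNY growth factor = 1.0027342.
(1.0027342 − 1)/T = 0.008203, i.e. 0.82%.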